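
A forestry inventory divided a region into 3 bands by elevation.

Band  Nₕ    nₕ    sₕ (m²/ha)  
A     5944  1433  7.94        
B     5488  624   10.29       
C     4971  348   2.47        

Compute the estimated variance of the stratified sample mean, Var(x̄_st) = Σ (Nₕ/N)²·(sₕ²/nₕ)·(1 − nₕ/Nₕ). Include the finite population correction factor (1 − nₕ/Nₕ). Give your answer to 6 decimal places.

N = 16403. Term for each stratum: Wₕ²sₕ²/nₕ·(1−nₕ/Nₕ).
Var(x̄_st) = 0.004384296 + 0.016834773 + 0.001497393 = 0.022716462 → 0.022716.

0.022716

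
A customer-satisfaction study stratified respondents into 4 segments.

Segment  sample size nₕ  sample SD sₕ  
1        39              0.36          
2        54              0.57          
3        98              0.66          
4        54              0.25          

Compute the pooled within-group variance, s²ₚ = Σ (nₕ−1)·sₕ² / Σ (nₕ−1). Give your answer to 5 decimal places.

0.28096

1: (39−1)·0.36² = 38·0.1296 = 4.9248
2: (54−1)·0.57² = 53·0.3249 = 17.2197
3: (98−1)·0.66² = 97·0.4356 = 42.2532
4: (54−1)·0.25² = 53·0.0625 = 3.3125
Numerator = 67.7102; denominator = Σ(nₕ−1) = 241.
s²ₚ = 67.7102/241 = 0.2809552... → 0.28096.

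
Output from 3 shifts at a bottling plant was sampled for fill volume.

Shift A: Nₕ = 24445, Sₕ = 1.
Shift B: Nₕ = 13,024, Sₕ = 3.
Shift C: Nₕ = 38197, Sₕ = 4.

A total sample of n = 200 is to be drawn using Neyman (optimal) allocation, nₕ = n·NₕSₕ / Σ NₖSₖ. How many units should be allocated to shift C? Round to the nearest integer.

141

Σ NₕSₕ = 24445·1 + 13024·3 + 38197·4 = 216305.
Share for C: 152788/216305 = 0.70635.
n_C = 200 × 0.70635 = 141.271... → 141.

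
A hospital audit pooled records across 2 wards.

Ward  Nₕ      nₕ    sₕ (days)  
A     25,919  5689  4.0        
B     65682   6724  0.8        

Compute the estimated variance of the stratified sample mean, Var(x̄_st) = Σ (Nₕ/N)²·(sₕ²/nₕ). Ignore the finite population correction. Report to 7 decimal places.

N = 91601; Wₕ = Nₕ/N.
ward A: (25919/91601)²·4.0²/5689 = 0.0002251750
ward B: (65682/91601)²·0.8²/6724 = 0.0000489378
Sum = 0.0002741128 → 0.0002741.

0.0002741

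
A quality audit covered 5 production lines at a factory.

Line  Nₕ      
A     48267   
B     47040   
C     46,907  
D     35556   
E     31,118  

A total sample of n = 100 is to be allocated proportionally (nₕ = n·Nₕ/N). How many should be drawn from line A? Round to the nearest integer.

23

N = 48267 + 47040 + 46907 + 35556 + 31118 = 208888.
n_A = 100·48267/208888 = 23.107... → 23.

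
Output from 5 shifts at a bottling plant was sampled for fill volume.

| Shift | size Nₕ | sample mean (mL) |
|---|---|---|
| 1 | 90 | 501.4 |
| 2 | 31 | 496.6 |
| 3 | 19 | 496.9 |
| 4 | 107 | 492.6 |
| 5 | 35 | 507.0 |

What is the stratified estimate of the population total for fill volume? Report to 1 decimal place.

140414.9

Population total = Σ Nₕ·x̄ₕ (each stratum's size times its mean).
90·501.4 + 31·496.6 + 19·496.9 + 107·492.6 + 35·507.0 = 45126 + 15394.6 + 9441.1 + 52708.2 + 17745 = 140414.9.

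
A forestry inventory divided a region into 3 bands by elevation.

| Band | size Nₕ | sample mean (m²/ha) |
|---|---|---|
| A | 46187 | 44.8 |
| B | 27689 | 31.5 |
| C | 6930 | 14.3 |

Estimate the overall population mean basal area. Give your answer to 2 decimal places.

x̄_st = (Σ Nₕx̄ₕ) / (Σ Nₕ) = (46187·44.8 + 27689·31.5 + 6930·14.3) / 80806
= 3040480.1 / 80806 = 37.6269... → 37.63.

37.63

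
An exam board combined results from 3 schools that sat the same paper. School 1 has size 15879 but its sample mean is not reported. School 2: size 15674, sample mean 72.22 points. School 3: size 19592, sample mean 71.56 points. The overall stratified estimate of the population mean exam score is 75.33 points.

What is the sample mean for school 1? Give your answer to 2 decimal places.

N = 15879 + 15674 + 19592 = 51145.
Overall total = μ·N = 75.33·51145 = 3852752.85.
Subtract the known strata: 15674·72.22 + 19592·71.56 = 2533979.8.
Remaining total for school 1: 3852752.85 − 2533979.8 = 1318773.05.
Divide by its size: 1318773.05 / 15879 = 83.0514... → 83.05.

83.05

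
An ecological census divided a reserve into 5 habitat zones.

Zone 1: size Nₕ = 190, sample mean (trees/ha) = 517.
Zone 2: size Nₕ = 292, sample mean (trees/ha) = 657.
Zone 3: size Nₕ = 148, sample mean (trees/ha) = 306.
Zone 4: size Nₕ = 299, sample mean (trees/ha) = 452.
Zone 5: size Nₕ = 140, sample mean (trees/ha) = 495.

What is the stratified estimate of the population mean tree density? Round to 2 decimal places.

504.97

N = 1069; weights Wₕ = Nₕ/N = (0.1777, 0.2732, 0.1384, 0.2797, 0.1310).
x̄_st = Σ Wₕ·x̄ₕ = 0.1777·517 + 0.2732·657 + 0.1384·306 + 0.2797·452 + 0.1310·495 ≈ 504.9673...
→ 504.97.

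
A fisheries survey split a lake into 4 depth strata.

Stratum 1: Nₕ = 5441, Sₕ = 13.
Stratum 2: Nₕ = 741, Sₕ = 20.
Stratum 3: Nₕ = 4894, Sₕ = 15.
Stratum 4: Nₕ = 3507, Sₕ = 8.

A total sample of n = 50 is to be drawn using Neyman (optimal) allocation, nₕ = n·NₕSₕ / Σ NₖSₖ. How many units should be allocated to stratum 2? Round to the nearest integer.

4

1: NₕSₕ = 5441·13 = 70733
2: NₕSₕ = 741·20 = 14820
3: NₕSₕ = 4894·15 = 73410
4: NₕSₕ = 3507·8 = 28056
Σ NₕSₕ = 187019.
n_2 = 50·14820/187019 = 3.962... → 4.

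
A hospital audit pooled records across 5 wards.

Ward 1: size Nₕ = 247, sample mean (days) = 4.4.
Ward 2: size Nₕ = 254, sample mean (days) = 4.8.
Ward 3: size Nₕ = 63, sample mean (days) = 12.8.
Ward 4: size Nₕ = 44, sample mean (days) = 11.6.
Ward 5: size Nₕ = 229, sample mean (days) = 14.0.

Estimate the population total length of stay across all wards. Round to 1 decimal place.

1: 247·4.4 = 1086.8
2: 254·4.8 = 1219.2
3: 63·12.8 = 806.4
4: 44·11.6 = 510.4
5: 229·14.0 = 3206
τ̂ = Σ Nₕx̄ₕ = 6828.8.

6828.8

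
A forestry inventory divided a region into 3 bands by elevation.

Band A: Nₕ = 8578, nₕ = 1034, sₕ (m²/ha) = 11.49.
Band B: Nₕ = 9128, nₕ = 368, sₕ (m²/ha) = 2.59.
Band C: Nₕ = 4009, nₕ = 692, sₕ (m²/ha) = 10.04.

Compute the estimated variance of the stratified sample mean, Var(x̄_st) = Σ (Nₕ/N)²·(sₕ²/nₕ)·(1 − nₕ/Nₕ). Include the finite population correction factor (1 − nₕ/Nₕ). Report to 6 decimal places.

0.024721

N = 21715. Term for each stratum: Wₕ²sₕ²/nₕ·(1−nₕ/Nₕ).
Var(x̄_st) = 0.017522157 + 0.003091091 + 0.004107931 = 0.024721180 → 0.024721.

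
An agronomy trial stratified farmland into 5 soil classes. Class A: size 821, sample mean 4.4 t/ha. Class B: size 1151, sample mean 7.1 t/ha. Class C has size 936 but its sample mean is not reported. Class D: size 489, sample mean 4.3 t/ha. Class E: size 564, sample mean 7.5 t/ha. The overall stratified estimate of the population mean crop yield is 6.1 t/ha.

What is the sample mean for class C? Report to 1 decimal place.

Σ Nₕx̄ₕ = N·μ, so 936·x̄_C = 3961·6.1 − (821·4.4 + 1151·7.1 + 489·4.3 + 564·7.5).
= 24162.1 − 18117.2 = 6044.9.
x̄_C = 6044.9 / 936 = 6.458... → 6.5.

6.5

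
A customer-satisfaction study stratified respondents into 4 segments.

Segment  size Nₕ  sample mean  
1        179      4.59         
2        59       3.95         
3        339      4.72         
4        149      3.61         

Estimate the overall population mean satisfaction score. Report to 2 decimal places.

N = 179 + 59 + 339 + 149 = 726.
Overall mean = Σ (Nₕ/N)·x̄ₕ — weight by population share, not a simple average.
Σ Nₕx̄ₕ = 179·4.59 + 59·3.95 + 339·4.72 + 149·3.61 = 821.61 + 233.05 + 1600.08 + 537.89 = 3192.63.
Divide by N: 3192.63 / 726 = 4.3976... → 4.40.

4.40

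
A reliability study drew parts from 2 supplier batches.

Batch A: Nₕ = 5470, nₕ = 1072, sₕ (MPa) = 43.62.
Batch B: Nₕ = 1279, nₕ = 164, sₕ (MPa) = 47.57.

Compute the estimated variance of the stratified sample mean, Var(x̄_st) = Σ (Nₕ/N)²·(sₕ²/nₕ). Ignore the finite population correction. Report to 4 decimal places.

1.6615

N = 6749; Wₕ = Nₕ/N.
batch A: (5470/6749)²·43.62²/1072 = 1.1659296
batch B: (1279/6749)²·47.57²/164 = 0.4955468
Sum = 1.6614764 → 1.6615.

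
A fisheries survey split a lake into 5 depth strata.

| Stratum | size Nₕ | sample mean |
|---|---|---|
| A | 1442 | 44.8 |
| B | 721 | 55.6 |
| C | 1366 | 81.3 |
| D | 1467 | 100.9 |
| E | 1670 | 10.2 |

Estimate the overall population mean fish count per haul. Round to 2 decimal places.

57.13

x̄_st = (Σ Nₕx̄ₕ) / (Σ Nₕ) = (1442·44.8 + 721·55.6 + 1366·81.3 + 1467·100.9 + 1670·10.2) / 6666
= 380799.3 / 6666 = 57.1256... → 57.13.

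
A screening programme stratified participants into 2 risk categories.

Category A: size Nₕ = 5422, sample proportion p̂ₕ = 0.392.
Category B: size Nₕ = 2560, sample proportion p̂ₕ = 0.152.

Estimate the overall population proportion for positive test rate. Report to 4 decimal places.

Wₕ = Nₕ/N with N = 7982: 0.6793, 0.3207.
p̂_st = 0.6793·0.392 + 0.3207·0.152 ≈ 0.315027... → 0.3150.

0.3150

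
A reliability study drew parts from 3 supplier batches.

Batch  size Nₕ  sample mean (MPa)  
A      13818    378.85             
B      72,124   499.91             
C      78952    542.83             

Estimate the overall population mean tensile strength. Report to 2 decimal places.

N = 13818 + 72124 + 78952 = 164894.
The stratified mean weights each stratum mean by its population share Nₕ/N.
Σ Nₕx̄ₕ = 13818·378.85 + 72124·499.91 + 78952·542.83 = 5234949.3 + 36055508.84 + 42857514.16 = 84147972.3.
Divide by N: 84147972.3 / 164894 = 510.3155... → 510.32.

510.32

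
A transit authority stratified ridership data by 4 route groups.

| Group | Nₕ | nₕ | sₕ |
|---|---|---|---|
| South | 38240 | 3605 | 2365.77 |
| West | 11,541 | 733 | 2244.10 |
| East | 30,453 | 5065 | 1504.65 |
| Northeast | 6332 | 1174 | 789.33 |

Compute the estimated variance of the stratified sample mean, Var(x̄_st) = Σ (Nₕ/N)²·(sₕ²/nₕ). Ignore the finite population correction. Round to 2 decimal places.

483.23

N = 86566; Wₕ = Nₕ/N.
group South: (38240/86566)²·2365.77²/3605 = 302.95689
group West: (11541/86566)²·2244.10²/733 = 122.11601
group East: (30453/86566)²·1504.65²/5065 = 55.31679
group Northeast: (6332/86566)²·789.33²/1174 = 2.83946
Sum = 483.22916 → 483.23.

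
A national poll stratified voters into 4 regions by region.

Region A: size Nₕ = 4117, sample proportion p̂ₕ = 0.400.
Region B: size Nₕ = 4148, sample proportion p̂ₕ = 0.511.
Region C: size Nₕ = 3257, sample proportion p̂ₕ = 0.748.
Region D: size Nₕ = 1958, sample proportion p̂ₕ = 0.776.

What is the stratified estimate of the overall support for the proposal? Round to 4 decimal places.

Wₕ = Nₕ/N with N = 13480: 0.3054, 0.3077, 0.2416, 0.1453.
p̂_st = 0.3054·0.400 + 0.3077·0.511 + 0.2416·0.748 + 0.1453·0.776 ≈ 0.572854... → 0.5729.

0.5729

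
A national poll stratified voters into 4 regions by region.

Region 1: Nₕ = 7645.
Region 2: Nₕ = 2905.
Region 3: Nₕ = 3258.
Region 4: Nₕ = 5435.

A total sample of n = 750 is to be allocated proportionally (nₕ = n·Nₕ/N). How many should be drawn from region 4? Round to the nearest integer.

212

N = 7645 + 2905 + 3258 + 5435 = 19243.
n_4 = 750·5435/19243 = 211.830... → 212.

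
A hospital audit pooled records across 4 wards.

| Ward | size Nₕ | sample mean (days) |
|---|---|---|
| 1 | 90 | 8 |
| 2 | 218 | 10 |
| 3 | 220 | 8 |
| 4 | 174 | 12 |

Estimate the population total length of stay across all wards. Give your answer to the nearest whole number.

Population total = Σ Nₕ·x̄ₕ (each stratum's size times its mean).
90·8 + 218·10 + 220·8 + 174·12 = 720 + 2180 + 1760 + 2088 = 6748.

6748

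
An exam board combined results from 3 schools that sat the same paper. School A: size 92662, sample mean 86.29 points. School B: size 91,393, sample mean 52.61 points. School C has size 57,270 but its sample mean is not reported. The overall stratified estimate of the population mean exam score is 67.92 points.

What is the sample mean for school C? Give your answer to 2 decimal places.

62.63

N = 92662 + 91393 + 57270 = 241325.
Overall total = μ·N = 67.92·241325 = 16390794.
Subtract the known strata: 92662·86.29 + 91393·52.61 = 12803989.71.
Remaining total for school C: 16390794 − 12803989.71 = 3586804.29.
Divide by its size: 3586804.29 / 57270 = 62.6297... → 62.63.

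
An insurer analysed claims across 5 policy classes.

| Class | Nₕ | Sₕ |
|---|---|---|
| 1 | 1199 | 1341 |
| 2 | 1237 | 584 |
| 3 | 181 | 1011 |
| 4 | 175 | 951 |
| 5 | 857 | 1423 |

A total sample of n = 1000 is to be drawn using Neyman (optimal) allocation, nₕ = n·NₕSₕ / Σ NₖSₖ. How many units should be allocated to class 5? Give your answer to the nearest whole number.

313

Σ NₕSₕ = 1199·1341 + 1237·584 + 181·1011 + 175·951 + 857·1423 = 3899194.
Share for 5: 1219511/3899194 = 0.31276.
n_5 = 1000 × 0.31276 = 312.760... → 313.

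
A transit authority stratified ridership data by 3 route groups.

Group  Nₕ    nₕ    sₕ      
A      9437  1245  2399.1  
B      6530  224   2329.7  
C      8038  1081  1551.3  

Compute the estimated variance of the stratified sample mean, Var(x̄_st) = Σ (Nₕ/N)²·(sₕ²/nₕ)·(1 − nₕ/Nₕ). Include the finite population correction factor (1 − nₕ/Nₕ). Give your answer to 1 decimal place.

2567.7

N = 24005. Term for each stratum: Wₕ²sₕ²/nₕ·(1−nₕ/Nₕ).
Var(x̄_st) = 620.2229 + 1731.4729 + 216.0392 = 2567.7350 → 2567.7.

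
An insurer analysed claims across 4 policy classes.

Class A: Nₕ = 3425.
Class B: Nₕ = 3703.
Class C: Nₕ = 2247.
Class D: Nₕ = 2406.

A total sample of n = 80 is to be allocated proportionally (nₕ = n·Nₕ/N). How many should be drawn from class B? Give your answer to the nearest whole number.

N = 3425 + 3703 + 2247 + 2406 = 11781.
n_B = 80·3703/11781 = 25.146... → 25.

25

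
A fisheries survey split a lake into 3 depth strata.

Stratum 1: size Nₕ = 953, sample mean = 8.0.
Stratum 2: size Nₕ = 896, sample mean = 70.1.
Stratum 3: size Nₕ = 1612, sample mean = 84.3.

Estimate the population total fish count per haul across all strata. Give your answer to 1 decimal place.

206325.2

1: 953·8.0 = 7624
2: 896·70.1 = 62809.6
3: 1612·84.3 = 135891.6
τ̂ = Σ Nₕx̄ₕ = 206325.2.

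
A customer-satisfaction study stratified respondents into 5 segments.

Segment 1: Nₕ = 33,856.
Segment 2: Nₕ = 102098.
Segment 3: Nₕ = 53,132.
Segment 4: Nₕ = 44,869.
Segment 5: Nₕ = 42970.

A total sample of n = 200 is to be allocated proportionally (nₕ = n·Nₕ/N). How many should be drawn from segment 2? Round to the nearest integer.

Share of segment 2 = 102098/276925 = 0.36868.
Allocate 200 × 0.36868 = 73.737... → 74.

74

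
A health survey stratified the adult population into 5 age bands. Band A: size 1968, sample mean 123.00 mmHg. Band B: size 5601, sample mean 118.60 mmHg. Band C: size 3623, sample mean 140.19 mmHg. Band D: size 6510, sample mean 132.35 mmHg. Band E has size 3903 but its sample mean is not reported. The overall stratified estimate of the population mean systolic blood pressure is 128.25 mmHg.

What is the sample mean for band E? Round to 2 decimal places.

Σ Nₕx̄ₕ = N·μ, so 3903·x̄_E = 21605·128.25 − (1968·123.00 + 5601·118.60 + 3623·140.19 + 6510·132.35).
= 2770841.25 − 2275849.47 = 494991.78.
x̄_E = 494991.78 / 3903 = 126.8234... → 126.82.

126.82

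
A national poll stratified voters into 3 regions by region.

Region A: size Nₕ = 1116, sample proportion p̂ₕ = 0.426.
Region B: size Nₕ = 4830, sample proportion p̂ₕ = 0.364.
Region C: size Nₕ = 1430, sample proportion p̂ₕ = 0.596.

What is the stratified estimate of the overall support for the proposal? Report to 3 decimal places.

N = 1116 + 4830 + 1430 = 7376.
Overall proportion = Σ (Nₕ/N)·p̂ₕ.
Σ Nₕp̂ₕ = 475.416 + 1758.12 + 852.28 = 3085.816.
3085.816 / 7376 = 0.41836... → 0.418.

0.418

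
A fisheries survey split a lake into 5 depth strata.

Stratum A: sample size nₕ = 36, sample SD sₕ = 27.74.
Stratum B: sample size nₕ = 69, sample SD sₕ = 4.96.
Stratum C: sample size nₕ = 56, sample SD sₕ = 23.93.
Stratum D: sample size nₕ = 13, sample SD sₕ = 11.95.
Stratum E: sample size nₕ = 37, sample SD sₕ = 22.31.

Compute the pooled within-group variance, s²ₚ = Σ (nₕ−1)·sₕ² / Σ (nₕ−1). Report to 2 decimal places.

387.05

A: (36−1)·27.74² = 35·769.5076 = 26932.766
B: (69−1)·4.96² = 68·24.6016 = 1672.9088
C: (56−1)·23.93² = 55·572.6449 = 31495.4695
D: (13−1)·11.95² = 12·142.8025 = 1713.63
E: (37−1)·22.31² = 36·497.7361 = 17918.4996
Numerator = 79733.2739; denominator = Σ(nₕ−1) = 206.
s²ₚ = 79733.2739/206 = 387.0547... → 387.05.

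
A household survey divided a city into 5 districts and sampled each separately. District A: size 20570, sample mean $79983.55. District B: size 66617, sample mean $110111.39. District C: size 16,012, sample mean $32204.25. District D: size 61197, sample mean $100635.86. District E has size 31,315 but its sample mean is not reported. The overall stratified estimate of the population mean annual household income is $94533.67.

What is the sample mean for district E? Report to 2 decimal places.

90897.65

N = 20570 + 66617 + 16012 + 61197 + 31315 = 195711.
Overall total = μ·N = 94533.67·195711 = 18501279089.37.
Subtract the known strata: 20570·79983.55 + 66617·110111.39 + 16012·32204.25 + 61197·100635.86 = 15654819266.55.
Remaining total for district E: 18501279089.37 − 15654819266.55 = 2846459822.82.
Divide by its size: 2846459822.82 / 31315 = 90897.6472... → 90897.65.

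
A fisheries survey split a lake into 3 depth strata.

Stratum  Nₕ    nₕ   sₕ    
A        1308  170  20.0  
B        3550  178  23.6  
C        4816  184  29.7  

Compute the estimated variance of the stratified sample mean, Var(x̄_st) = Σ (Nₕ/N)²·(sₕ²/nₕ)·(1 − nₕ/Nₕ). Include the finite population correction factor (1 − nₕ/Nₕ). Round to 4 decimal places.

N = 9674. Term for each stratum: Wₕ²sₕ²/nₕ·(1−nₕ/Nₕ).
Var(x̄_st) = 0.0374239 + 0.4002283 + 1.1427150 = 1.5803672 → 1.5804.

1.5804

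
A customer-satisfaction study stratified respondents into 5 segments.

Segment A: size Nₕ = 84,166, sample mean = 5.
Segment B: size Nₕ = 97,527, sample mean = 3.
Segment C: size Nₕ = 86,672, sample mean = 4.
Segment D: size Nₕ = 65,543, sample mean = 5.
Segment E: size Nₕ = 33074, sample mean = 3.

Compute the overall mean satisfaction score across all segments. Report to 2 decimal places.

4.05

x̄_st = (Σ Nₕx̄ₕ) / (Σ Nₕ) = (84166·5 + 97527·3 + 86672·4 + 65543·5 + 33074·3) / 366982
= 1487036 / 366982 = 4.0521... → 4.05.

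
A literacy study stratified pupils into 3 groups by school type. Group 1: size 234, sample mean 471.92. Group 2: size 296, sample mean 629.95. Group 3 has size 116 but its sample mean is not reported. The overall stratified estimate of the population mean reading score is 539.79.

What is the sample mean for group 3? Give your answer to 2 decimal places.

Σ Nₕx̄ₕ = N·μ, so 116·x̄_3 = 646·539.79 − (234·471.92 + 296·629.95).
= 348704.34 − 296894.48 = 51809.86.
x̄_3 = 51809.86 / 116 = 446.6367... → 446.64.

446.64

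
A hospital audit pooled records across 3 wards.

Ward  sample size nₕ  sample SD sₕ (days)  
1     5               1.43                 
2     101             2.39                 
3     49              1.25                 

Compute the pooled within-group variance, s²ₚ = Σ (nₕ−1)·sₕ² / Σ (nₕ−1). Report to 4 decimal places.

4.3052

Degrees of freedom: 4 + 100 + 48 = 152.
Σ(nₕ−1)sₕ² = 4·2.0449 + 100·5.7121 + 48·1.5625 = 654.3896.
s²ₚ = 654.3896 / 152 = 4.305195... → 4.3052.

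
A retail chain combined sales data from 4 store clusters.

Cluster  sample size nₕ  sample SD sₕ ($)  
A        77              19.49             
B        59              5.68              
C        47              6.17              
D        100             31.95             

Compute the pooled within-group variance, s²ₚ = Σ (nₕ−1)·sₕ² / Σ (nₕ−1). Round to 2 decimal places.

478.68

Degrees of freedom: 76 + 58 + 46 + 99 = 279.
Σ(nₕ−1)sₕ² = 76·379.8601 + 58·32.2624 + 46·38.0689 + 99·1020.8025 = 133551.2037.
s²ₚ = 133551.2037 / 279 = 478.6781... → 478.68.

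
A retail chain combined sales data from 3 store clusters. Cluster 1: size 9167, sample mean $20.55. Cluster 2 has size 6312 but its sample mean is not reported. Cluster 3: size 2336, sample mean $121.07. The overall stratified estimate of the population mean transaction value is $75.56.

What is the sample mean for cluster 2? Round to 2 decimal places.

N = 9167 + 6312 + 2336 = 17815.
Overall total = μ·N = 75.56·17815 = 1346101.4.
Subtract the known strata: 9167·20.55 + 2336·121.07 = 471201.37.
Remaining total for cluster 2: 1346101.4 − 471201.37 = 874900.03.
Divide by its size: 874900.03 / 6312 = 138.6090... → 138.61.

138.61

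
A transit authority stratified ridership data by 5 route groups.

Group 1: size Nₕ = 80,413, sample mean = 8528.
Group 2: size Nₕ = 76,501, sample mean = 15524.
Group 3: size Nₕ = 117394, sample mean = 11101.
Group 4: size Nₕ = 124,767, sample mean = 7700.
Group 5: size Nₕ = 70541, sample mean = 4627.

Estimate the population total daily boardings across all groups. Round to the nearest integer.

4463653489

Estimate total by summing Nₕ·x̄ₕ over strata.
80413·8528 + 76501·15524 + 117394·11101 + 124767·7700 + 70541·4627 = 685762064 + 1187601524 + 1303190794 + 960705900 + 326393207 = 4463653489.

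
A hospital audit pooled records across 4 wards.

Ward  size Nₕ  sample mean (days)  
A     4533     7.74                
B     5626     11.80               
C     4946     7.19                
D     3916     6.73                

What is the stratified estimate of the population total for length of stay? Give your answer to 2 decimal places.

163388.64

Population total = Σ Nₕ·x̄ₕ (each stratum's size times its mean).
4533·7.74 + 5626·11.80 + 4946·7.19 + 3916·6.73 = 35085.42 + 66386.8 + 35561.74 + 26354.68 = 163388.64.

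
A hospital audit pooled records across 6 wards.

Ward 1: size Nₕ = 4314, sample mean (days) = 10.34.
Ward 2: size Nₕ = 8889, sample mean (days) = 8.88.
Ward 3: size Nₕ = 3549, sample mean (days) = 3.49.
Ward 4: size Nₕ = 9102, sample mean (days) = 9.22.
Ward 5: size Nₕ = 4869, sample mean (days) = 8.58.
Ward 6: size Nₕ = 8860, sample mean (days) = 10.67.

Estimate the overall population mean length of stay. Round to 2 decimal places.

9.00

x̄_st = (Σ Nₕx̄ₕ) / (Σ Nₕ) = (4314·10.34 + 8889·8.88 + 3549·3.49 + 9102·9.22 + 4869·8.58 + 8860·10.67) / 39583
= 356159.75 / 39583 = 8.9978... → 9.00.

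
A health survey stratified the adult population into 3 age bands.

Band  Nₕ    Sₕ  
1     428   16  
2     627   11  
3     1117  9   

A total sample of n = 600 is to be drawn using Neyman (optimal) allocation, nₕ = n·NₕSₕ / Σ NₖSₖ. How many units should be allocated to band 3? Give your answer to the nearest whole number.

1: NₕSₕ = 428·16 = 6848
2: NₕSₕ = 627·11 = 6897
3: NₕSₕ = 1117·9 = 10053
Σ NₕSₕ = 23798.
n_3 = 600·10053/23798 = 253.458... → 253.

253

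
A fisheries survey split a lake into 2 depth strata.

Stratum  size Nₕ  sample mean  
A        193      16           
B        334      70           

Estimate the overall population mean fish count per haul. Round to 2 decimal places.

x̄_st = (Σ Nₕx̄ₕ) / (Σ Nₕ) = (193·16 + 334·70) / 527
= 26468 / 527 = 50.2239... → 50.22.

50.22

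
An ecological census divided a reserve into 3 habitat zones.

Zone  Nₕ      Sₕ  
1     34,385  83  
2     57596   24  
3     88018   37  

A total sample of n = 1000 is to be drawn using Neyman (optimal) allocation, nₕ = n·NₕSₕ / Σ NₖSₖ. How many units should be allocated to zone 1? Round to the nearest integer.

Σ NₕSₕ = 34385·83 + 57596·24 + 88018·37 = 7492925.
Share for 1: 2853955/7492925 = 0.38089.
n_1 = 1000 × 0.38089 = 380.887... → 381.

381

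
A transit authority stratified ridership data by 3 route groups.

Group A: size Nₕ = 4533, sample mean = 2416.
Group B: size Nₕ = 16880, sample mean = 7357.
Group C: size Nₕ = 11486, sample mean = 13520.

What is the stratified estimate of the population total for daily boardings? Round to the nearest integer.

290428608

Estimate total by summing Nₕ·x̄ₕ over strata.
4533·2416 + 16880·7357 + 11486·13520 = 10951728 + 124186160 + 155290720 = 290428608.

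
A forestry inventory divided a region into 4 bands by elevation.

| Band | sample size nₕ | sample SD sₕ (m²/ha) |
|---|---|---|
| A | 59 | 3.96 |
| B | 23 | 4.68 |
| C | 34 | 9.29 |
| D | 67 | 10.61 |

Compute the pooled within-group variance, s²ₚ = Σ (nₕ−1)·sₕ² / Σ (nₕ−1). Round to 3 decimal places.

Degrees of freedom: 58 + 22 + 33 + 66 = 179.
Σ(nₕ−1)sₕ² = 58·15.6816 + 22·21.9024 + 33·86.3041 + 66·112.5721 = 11669.1795.
s²ₚ = 11669.1795 / 179 = 65.19095... → 65.191.

65.191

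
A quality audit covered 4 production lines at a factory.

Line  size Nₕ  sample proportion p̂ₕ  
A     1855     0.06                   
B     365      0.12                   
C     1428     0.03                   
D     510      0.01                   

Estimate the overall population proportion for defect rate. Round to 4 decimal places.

Wₕ = Nₕ/N with N = 4158: 0.4461, 0.0878, 0.3434, 0.1227.
p̂_st = 0.4461·0.06 + 0.0878·0.12 + 0.3434·0.03 + 0.1227·0.01 ≈ 0.048831... → 0.0488.

0.0488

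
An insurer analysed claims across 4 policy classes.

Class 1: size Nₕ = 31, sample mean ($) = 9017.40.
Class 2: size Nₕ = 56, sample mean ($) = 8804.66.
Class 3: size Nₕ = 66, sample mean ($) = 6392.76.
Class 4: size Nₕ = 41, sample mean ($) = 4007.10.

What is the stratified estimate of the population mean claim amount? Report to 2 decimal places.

N = 194; weights Wₕ = Nₕ/N = (0.1598, 0.2887, 0.3402, 0.2113).
x̄_st = Σ Wₕ·x̄ₕ = 0.1598·9017.40 + 0.2887·8804.66 + 0.3402·6392.76 + 0.2113·4007.10 ≈ 7004.1939...
→ 7004.19.

7004.19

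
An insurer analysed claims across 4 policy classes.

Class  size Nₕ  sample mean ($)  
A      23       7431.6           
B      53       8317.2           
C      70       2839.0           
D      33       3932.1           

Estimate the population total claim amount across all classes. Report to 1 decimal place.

940227.7

Population total = Σ Nₕ·x̄ₕ (each stratum's size times its mean).
23·7431.6 + 53·8317.2 + 70·2839.0 + 33·3932.1 = 170926.8 + 440811.6 + 198730 + 129759.3 = 940227.7.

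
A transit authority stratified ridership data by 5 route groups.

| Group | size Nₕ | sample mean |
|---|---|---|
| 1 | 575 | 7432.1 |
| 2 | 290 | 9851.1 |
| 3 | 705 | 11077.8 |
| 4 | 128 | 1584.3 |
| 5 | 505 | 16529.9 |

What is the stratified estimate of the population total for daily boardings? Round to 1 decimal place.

Population total = Σ Nₕ·x̄ₕ (each stratum's size times its mean).
575·7432.1 + 290·9851.1 + 705·11077.8 + 128·1584.3 + 505·16529.9 = 4273457.5 + 2856819 + 7809849 + 202790.4 + 8347599.5 = 23490515.4.

23490515.4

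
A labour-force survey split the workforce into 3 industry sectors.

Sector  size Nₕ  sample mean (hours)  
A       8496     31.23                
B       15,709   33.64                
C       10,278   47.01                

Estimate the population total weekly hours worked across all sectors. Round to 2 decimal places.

1276949.62

Population total = Σ Nₕ·x̄ₕ (each stratum's size times its mean).
8496·31.23 + 15709·33.64 + 10278·47.01 = 265330.08 + 528450.76 + 483168.78 = 1276949.62.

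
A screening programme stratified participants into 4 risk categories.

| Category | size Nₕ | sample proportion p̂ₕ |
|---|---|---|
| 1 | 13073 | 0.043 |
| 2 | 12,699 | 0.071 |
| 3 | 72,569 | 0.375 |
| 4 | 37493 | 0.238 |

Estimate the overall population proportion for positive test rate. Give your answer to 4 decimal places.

0.2768

Wₕ = Nₕ/N with N = 135834: 0.0962, 0.0935, 0.5342, 0.2760.
p̂_st = 0.0962·0.043 + 0.0935·0.071 + 0.5342·0.375 + 0.2760·0.238 ≈ 0.276812... → 0.2768.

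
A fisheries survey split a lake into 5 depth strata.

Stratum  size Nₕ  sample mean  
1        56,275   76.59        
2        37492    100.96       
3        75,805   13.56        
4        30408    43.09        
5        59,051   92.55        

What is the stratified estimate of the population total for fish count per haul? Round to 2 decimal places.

Estimate total by summing Nₕ·x̄ₕ over strata.
56275·76.59 + 37492·100.96 + 75805·13.56 + 30408·43.09 + 59051·92.55 = 4310102.25 + 3785192.32 + 1027915.8 + 1310280.72 + 5465170.05 = 15898661.14.

15898661.14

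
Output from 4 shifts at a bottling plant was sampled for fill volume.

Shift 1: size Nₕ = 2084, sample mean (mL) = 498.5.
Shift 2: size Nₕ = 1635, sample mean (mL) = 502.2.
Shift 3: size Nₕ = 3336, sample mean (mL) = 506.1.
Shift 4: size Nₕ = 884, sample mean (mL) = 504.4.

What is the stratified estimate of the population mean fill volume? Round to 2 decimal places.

503.11

N = 2084 + 1635 + 3336 + 884 = 7939.
Weight each subgroup mean by Nₕ/N and sum.
Σ Nₕx̄ₕ = 2084·498.5 + 1635·502.2 + 3336·506.1 + 884·504.4 = 1038874 + 821097 + 1688349.6 + 445889.6 = 3994210.2.
Divide by N: 3994210.2 / 7939 = 503.1125... → 503.11.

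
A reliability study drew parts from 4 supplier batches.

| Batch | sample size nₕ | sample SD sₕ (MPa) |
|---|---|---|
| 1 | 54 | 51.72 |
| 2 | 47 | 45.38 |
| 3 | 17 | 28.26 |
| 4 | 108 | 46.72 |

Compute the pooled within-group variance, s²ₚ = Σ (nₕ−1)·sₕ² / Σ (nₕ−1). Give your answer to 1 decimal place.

1: (54−1)·51.72² = 53·2674.9584 = 141772.7952
2: (47−1)·45.38² = 46·2059.3444 = 94729.8424
3: (17−1)·28.26² = 16·798.6276 = 12778.0416
4: (108−1)·46.72² = 107·2182.7584 = 233555.1488
Numerator = 482835.828; denominator = Σ(nₕ−1) = 222.
s²ₚ = 482835.828/222 = 2174.936... → 2174.9.

2174.9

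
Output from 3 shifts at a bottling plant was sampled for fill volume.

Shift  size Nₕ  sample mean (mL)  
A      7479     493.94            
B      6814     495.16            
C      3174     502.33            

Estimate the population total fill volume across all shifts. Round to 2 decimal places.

Population total = Σ Nₕ·x̄ₕ (each stratum's size times its mean).
7479·493.94 + 6814·495.16 + 3174·502.33 = 3694177.26 + 3374020.24 + 1594395.42 = 8662592.92.

8662592.92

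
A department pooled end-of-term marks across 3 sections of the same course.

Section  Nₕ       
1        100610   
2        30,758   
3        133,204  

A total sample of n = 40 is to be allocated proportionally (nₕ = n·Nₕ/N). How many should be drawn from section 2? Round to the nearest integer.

5

N = 100610 + 30758 + 133204 = 264572.
n_2 = 40·30758/264572 = 4.650... → 5.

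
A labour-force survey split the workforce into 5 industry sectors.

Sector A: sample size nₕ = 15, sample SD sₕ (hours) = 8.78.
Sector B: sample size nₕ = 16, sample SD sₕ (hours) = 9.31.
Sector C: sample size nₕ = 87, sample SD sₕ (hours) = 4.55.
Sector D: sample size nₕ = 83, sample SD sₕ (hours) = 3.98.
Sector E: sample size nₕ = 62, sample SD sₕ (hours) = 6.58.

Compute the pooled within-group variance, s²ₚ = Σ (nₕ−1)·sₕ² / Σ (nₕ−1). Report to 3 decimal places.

Degrees of freedom: 14 + 15 + 86 + 82 + 61 = 258.
Σ(nₕ−1)sₕ² = 14·77.0884 + 15·86.6761 + 86·20.7025 + 82·15.8404 + 61·43.2964 = 8099.7873.
s²ₚ = 8099.7873 / 258 = 31.39452... → 31.395.

31.395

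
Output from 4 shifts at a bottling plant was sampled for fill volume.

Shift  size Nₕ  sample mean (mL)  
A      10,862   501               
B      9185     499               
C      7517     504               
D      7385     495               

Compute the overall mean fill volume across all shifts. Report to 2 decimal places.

499.85

N = 34949; weights Wₕ = Nₕ/N = (0.3108, 0.2628, 0.2151, 0.2113).
x̄_st = Σ Wₕ·x̄ₕ = 0.3108·501 + 0.2628·499 + 0.2151·504 + 0.2113·495 ≈ 499.8518...
→ 499.85.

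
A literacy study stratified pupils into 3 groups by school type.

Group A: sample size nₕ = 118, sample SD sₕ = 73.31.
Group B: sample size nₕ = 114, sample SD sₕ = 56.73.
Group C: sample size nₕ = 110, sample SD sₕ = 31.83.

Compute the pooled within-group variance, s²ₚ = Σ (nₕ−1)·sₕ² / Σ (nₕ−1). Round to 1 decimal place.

A: (118−1)·73.31² = 117·5374.3561 = 628799.6637
B: (114−1)·56.73² = 113·3218.2929 = 363667.0977
C: (110−1)·31.83² = 109·1013.1489 = 110433.2301
Numerator = 1102899.9915; denominator = Σ(nₕ−1) = 339.
s²ₚ = 1102899.9915/339 = 3253.392... → 3253.4.

3253.4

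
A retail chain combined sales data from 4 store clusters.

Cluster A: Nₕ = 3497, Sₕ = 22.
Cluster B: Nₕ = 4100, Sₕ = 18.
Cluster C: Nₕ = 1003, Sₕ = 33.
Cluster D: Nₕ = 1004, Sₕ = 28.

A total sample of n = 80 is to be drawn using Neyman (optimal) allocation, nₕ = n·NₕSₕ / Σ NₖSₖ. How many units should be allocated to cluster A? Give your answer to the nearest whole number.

A: NₕSₕ = 3497·22 = 76934
B: NₕSₕ = 4100·18 = 73800
C: NₕSₕ = 1003·33 = 33099
D: NₕSₕ = 1004·28 = 28112
Σ NₕSₕ = 211945.
n_A = 80·76934/211945 = 29.039... → 29.

29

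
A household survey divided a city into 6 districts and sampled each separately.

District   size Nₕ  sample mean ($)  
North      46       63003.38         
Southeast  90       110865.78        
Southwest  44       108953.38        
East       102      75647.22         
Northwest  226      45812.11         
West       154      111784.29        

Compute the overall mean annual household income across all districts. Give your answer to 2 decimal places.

79991.48

N = 662; weights Wₕ = Nₕ/N = (0.0695, 0.1360, 0.0665, 0.1541, 0.3414, 0.2326).
x̄_st = Σ Wₕ·x̄ₕ = 0.0695·63003.38 + 0.1360·110865.78 + 0.0665·108953.38 + 0.1541·75647.22 + 0.3414·45812.11 + 0.2326·111784.29 ≈ 79991.4779...
→ 79991.48.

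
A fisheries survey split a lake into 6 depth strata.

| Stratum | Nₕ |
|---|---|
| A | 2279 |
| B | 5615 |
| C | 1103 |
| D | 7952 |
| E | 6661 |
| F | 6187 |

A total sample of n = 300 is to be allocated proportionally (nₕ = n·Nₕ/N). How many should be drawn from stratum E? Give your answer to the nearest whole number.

67

N = 2279 + 5615 + 1103 + 7952 + 6661 + 6187 = 29797.
n_E = 300·6661/29797 = 67.064... → 67.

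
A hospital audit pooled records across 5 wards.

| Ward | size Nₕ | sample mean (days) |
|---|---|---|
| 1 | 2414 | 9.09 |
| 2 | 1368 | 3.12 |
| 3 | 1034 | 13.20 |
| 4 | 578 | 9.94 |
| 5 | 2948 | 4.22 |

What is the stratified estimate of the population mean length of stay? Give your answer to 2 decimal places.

N = 2414 + 1368 + 1034 + 578 + 2948 = 8342.
Overall mean = Σ (Nₕ/N)·x̄ₕ — weight by population share, not a simple average.
Σ Nₕx̄ₕ = 2414·9.09 + 1368·3.12 + 1034·13.20 + 578·9.94 + 2948·4.22 = 21943.26 + 4268.16 + 13648.8 + 5745.32 + 12440.56 = 58046.1.
Divide by N: 58046.1 / 8342 = 6.9583... → 6.96.

6.96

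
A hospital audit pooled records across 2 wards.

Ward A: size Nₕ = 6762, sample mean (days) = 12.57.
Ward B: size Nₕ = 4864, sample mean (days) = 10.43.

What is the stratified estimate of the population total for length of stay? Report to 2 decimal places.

Population total = Σ Nₕ·x̄ₕ (each stratum's size times its mean).
6762·12.57 + 4864·10.43 = 84998.34 + 50731.52 = 135729.86.

135729.86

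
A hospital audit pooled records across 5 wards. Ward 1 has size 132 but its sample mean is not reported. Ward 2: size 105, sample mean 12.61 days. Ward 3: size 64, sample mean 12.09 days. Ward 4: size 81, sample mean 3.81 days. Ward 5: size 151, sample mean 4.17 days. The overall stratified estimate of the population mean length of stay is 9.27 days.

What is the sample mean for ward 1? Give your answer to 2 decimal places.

Σ Nₕx̄ₕ = N·μ, so 132·x̄_1 = 533·9.27 − (105·12.61 + 64·12.09 + 81·3.81 + 151·4.17).
= 4940.91 − 3036.09 = 1904.82.
x̄_1 = 1904.82 / 132 = 14.4305... → 14.43.

14.43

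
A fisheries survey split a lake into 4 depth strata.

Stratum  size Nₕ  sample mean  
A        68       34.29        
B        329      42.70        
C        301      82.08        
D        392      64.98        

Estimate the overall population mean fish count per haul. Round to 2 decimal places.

x̄_st = (Σ Nₕx̄ₕ) / (Σ Nₕ) = (68·34.29 + 329·42.70 + 301·82.08 + 392·64.98) / 1090
= 66558.26 / 1090 = 61.0626... → 61.06.

61.06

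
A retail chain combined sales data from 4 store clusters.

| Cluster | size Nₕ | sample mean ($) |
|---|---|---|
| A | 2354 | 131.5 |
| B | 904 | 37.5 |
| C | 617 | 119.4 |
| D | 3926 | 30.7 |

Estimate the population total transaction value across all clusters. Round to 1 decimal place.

Estimate total by summing Nₕ·x̄ₕ over strata.
2354·131.5 + 904·37.5 + 617·119.4 + 3926·30.7 = 309551 + 33900 + 73669.8 + 120528.2 = 537649.0.

537649.0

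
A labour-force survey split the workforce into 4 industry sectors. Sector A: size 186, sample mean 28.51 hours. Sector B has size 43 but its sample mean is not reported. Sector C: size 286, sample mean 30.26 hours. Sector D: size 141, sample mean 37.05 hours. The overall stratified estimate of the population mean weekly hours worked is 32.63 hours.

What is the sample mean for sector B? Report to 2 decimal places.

51.72

Σ Nₕx̄ₕ = N·μ, so 43·x̄_B = 656·32.63 − (186·28.51 + 286·30.26 + 141·37.05).
= 21405.28 − 19181.27 = 2224.01.
x̄_B = 2224.01 / 43 = 51.7212... → 51.72.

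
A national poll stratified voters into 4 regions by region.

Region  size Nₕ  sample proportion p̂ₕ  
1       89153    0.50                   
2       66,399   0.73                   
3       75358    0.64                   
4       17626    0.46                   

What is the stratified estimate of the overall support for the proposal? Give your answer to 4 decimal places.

Wₕ = Nₕ/N with N = 248536: 0.3587, 0.2672, 0.3032, 0.0709.
p̂_st = 0.3587·0.50 + 0.2672·0.73 + 0.3032·0.64 + 0.0709·0.46 ≈ 0.601059... → 0.6011.

0.6011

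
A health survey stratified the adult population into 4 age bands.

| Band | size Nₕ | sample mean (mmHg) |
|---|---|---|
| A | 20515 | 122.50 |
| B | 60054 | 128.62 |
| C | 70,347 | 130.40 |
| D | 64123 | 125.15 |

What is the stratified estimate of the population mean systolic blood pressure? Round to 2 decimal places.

N = 20515 + 60054 + 70347 + 64123 = 215039.
Weight each subgroup mean by Nₕ/N and sum.
Σ Nₕx̄ₕ = 20515·122.50 + 60054·128.62 + 70347·130.40 + 64123·125.15 = 2513087.5 + 7724145.48 + 9173248.8 + 8024993.45 = 27435475.23.
Divide by N: 27435475.23 / 215039 = 127.5837... → 127.58.

127.58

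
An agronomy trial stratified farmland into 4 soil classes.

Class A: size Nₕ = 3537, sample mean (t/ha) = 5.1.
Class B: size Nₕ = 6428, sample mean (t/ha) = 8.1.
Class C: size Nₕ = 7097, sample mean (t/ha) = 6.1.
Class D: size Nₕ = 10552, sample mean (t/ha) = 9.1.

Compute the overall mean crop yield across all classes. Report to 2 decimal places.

7.58

x̄_st = (Σ Nₕx̄ₕ) / (Σ Nₕ) = (3537·5.1 + 6428·8.1 + 7097·6.1 + 10552·9.1) / 27614
= 209420.4 / 27614 = 7.5838... → 7.58.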